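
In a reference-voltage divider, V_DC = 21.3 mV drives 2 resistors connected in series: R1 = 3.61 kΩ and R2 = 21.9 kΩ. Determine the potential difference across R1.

V ≈ 3.01 mV

Series total: ΣR = 3.61 + 21.9 = 25.51 kΩ.
By the voltage-divider rule, V = 21.3 × 3.610/25.51 = 3.014 mV.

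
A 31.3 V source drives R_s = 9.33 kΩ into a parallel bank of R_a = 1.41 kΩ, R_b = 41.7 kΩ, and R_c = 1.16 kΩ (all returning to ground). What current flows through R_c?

Parallel bank: R_p = 1/(1/1.41 + 1/41.7 + 1/1.16) = 0.6269 kΩ.
V_A by voltage divider: V_A = 31.3 × 0.6269/(9.33 + 0.6269) = 1.971 V.
Branch current I = V_A/R_c = 1.971/1.16 = 1.699 mA.
(Equivalently: I_total = 3.144 mA, then current-divider fraction G_k/ΣG = 0.5404.)

I ≈ 1.70 mA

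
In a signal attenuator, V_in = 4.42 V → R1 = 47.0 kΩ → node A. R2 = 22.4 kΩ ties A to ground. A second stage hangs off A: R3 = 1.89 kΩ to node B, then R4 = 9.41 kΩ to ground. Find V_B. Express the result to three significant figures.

The second stage (R3 + R4 = 11.30 kΩ) loads node A in parallel with R2.
R2 ‖ (R3+R4) = 7.511 kΩ.
First divider: V_A = V_in · 7.511/(47.0 + 7.511) = 0.6090 V.
V_B = V_A × 0.8327 = 0.5072 V.

V_B ≈ 0.507 V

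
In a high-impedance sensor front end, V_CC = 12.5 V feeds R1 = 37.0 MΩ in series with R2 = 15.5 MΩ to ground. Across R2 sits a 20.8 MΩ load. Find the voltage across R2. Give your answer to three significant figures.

V_out ≈ 2.42 V

First combine the lower leg with the load: R2 ‖ R_L = 8.882 MΩ.
Voltage divider with the loaded lower leg: V_out = 12.5 × 8.882/(37.0 + 8.882) = 12.5 × 0.1936 = 2.420 V.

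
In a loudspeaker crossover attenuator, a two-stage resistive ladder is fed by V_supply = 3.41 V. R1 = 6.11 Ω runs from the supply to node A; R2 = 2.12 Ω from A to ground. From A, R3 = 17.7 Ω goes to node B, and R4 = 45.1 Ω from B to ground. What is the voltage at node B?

The second stage (R3 + R4 = 62.80 Ω) loads node A in parallel with R2.
Effective lower resistance at A: R2 ‖ 62.80 = 2.051 Ω.
First divider: V_A = V_supply · 2.051/(6.11 + 2.051) = 0.8569 V.
V_B = V_A × 0.7182 = 0.6154 V.

V_B ≈ 0.615 V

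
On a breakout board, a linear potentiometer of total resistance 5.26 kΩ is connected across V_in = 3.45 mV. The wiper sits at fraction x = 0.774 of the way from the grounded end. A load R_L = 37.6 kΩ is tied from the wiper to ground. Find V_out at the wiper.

Lower segment x·R_p = 4.071 kΩ; upper segment (1−x)·R_p = 1.189 kΩ.
(x·R_p) ‖ R_L = 3.673 kΩ.
V_out = 3.45 × 3.673/(1.189 + 3.673) = 2.607 mV.

V_out ≈ 2.61 mV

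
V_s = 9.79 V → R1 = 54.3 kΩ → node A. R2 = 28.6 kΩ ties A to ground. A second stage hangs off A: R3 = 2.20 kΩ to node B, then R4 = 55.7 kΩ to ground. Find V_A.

The second stage (R3 + R4 = 57.90 kΩ) loads node A in parallel with R2.
Effective lower resistance at A: R2 ‖ 57.90 = 19.14 kΩ.
V_A = 9.79 × 19.14/(54.3 + 19.14) = 2.552 V.

V_A ≈ 2.55 V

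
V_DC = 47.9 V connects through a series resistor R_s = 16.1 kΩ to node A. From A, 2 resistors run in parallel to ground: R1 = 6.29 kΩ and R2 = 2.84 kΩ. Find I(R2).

Combine the parallel branches: R_p = (1/6.29 + 1/2.84)⁻¹ = 1.957 kΩ.
V_A by voltage divider: V_A = 47.9 × 1.957/(16.1 + 1.957) = 5.190 V.
Branch current I = V_A/R2 = 5.190/2.84 = 1.828 mA.

I ≈ 1.83 mA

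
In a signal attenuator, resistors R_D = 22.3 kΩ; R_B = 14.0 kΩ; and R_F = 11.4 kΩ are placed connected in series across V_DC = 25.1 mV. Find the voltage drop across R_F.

V ≈ 6.00 mV

Total series resistance ΣR = 22.3 + 14.0 + 11.4 = 47.70 kΩ.
By the voltage-divider rule, V = 25.1 × 11.40/47.70 = 5.999 mV.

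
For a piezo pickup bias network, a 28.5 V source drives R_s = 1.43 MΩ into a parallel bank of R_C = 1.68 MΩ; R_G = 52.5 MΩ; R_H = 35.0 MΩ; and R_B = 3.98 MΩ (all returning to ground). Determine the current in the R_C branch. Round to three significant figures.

I ≈ 7.45 µA

Combine the parallel branches: R_p = (1/1.68 + 1/52.5 + 1/35.0 + 1/3.98)⁻¹ = 1.118 MΩ.
Node voltage V_A = V_in · R_p/(R_s + R_p) = 28.5 × 0.4389 = 12.51 V.
Branch current I = V_A/R_C = 12.51/1.68 = 7.445 µA.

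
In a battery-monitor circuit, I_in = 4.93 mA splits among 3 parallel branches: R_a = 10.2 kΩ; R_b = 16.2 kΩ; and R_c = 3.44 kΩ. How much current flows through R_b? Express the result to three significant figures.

I ≈ 0.676 mA

ΣG = 1/10.2 + 1/16.2 + 1/3.44 = 0.4505.
R_b takes the fraction G_k/ΣG = 0.06173/0.4505 = 0.1370, so I = 4.93 × 0.1370 = 0.6756 mA.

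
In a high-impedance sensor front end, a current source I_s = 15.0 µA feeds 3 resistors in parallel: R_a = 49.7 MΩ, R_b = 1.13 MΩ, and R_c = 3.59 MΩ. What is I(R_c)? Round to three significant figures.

I ≈ 3.53 µA

Conductances: ΣG = 1/49.7 + 1/1.13 + 1/3.59 = 1.184 (1/MΩ).
Current divider: I(R_c) = I_s · G_k/ΣG = 15.0 × (0.2786/1.184) = 15.0 × 0.2353 = 3.530 µA.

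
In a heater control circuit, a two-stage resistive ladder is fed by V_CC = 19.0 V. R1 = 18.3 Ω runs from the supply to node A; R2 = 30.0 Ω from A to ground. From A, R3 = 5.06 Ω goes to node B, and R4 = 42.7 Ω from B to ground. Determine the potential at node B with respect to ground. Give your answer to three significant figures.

Node A sees R2 in parallel with the series input of stage 2, R3 + R4 = 47.76 Ω.
Effective lower resistance at A: R2 ‖ 47.76 = 18.43 Ω.
First divider: V_A = V_CC · 18.43/(18.3 + 18.43) = 9.533 V.
Then the unloaded second divider: V_B = V_A × R4/(R3+R4) = 9.533 × 0.8941 = 8.523 V.

V_B ≈ 8.52 V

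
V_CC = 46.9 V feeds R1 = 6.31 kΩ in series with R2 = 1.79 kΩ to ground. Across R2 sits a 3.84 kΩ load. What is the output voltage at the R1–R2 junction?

First combine the lower leg with the load: R2 ‖ R_L = 1.221 kΩ.
Then V_out = V_CC · R2'/(R1 + R2') = 46.9 × 1.221/7.531 = 7.603 V.
(Unloaded it would be 10.4 V; the load pulls it down.)

V_out ≈ 7.60 V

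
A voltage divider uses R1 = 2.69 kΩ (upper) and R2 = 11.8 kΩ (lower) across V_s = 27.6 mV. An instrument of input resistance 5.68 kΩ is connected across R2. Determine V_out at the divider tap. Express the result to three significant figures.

R2 ‖ R_L = (11.8 × 5.68)/(11.8 + 5.68) = 3.834 kΩ.
Voltage divider with the loaded lower leg: V_out = 27.6 × 3.834/(2.69 + 3.834) = 27.6 × 0.5877 = 16.22 mV.

V_out ≈ 16.2 mV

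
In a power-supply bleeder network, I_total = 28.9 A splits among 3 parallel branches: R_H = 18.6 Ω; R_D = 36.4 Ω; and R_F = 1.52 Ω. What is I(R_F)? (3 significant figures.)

Conductances: ΣG = 1/18.6 + 1/36.4 + 1/1.52 = 0.7391 (1/Ω).
R_F takes the fraction G_k/ΣG = 0.6579/0.7391 = 0.8901, so I = 28.9 × 0.8901 = 25.72 A.

I ≈ 25.7 A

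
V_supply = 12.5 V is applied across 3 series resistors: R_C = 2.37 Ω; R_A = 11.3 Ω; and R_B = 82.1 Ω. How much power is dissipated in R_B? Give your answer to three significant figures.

The common current is I = 12.5/95.77 = 0.1305 A.
P(R_B) = I²·R_B = (0.1305)² × 82.1 = 1.399 W.

P ≈ 1.40 W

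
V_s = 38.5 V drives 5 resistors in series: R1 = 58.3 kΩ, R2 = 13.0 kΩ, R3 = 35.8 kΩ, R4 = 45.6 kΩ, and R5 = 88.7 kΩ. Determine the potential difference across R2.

ΣR = 58.3 + 13.0 + 35.8 + 45.6 + 88.7 = 241.4 kΩ.
By the voltage-divider rule, V = 38.5 × 13.00/241.4 = 2.073 V.

V ≈ 2.07 V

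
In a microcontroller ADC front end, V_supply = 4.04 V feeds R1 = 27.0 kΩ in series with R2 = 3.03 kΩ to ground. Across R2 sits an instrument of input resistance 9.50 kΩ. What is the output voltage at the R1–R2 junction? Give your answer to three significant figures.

The load sits in parallel with R2, giving an effective lower resistance R2' = R2·R_L/(R2+R_L) = 2.297 kΩ.
Voltage divider with the loaded lower leg: V_out = 4.04 × 2.297/(27.0 + 2.297) = 4.04 × 0.07841 = 0.3168 V.

V_out ≈ 0.317 V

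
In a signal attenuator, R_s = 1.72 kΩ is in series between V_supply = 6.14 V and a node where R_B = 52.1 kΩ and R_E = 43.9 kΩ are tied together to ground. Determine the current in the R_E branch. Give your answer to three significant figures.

Parallel bank: R_p = 1/(1/52.1 + 1/43.9) = 23.82 kΩ.
V_A = 6.14 × 23.82/25.54 = 5.727 V.
I(R_E) = V_A / R_E = 5.727/43.9 = 0.1304 mA.

I ≈ 0.130 mA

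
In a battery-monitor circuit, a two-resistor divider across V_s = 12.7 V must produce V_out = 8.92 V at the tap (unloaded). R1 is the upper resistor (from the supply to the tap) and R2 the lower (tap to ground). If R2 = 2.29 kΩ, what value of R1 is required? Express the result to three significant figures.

R1 ≈ 0.970 kΩ

The divider ratio is R2/(R1+R2) = 8.92/12.7 = 0.7024.
So R1 = R2 · (V_s/V_out − 1) = 2.29 × (12.7/8.92 − 1) = 2.29 × 0.4238 = 0.9704 kΩ.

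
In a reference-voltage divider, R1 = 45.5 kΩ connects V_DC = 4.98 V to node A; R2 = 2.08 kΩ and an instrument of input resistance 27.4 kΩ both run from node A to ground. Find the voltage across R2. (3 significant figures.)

V_out ≈ 0.203 V

The load sits in parallel with R2, giving an effective lower resistance R2' = R2·R_L/(R2+R_L) = 1.933 kΩ.
Voltage divider with the loaded lower leg: V_out = 4.98 × 1.933/(45.5 + 1.933) = 4.98 × 0.04076 = 0.2030 V.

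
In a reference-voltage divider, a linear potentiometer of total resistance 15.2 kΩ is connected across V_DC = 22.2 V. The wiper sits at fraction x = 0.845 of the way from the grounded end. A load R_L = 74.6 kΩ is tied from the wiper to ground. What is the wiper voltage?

V_out ≈ 18.3 V

Lower segment x·R_p = 12.84 kΩ; upper segment (1−x)·R_p = 2.356 kΩ.
Lower segment in parallel with the load: 12.84 ‖ 74.6 = 10.96 kΩ.
Then V_out = V_DC · 10.96/(2.356 + 10.96) = 18.27 V.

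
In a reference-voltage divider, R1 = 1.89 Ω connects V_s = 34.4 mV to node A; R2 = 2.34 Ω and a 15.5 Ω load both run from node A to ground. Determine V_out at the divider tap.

V_out ≈ 17.8 mV

The load sits in parallel with R2, giving an effective lower resistance R2' = R2·R_L/(R2+R_L) = 2.033 Ω.
Then V_out = V_s · R2'/(R1 + R2') = 34.4 × 2.033/3.923 = 17.83 mV.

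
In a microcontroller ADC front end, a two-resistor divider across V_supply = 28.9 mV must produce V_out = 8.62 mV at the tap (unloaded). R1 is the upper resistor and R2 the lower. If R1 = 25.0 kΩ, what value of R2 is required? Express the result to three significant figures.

R2 ≈ 10.6 kΩ

The divider ratio is R2/(R1+R2) = 8.62/28.9 = 0.2983.
Rearranging, R2 = R1·k/(1−k) = 25.0 × 0.4250 = 10.63 kΩ.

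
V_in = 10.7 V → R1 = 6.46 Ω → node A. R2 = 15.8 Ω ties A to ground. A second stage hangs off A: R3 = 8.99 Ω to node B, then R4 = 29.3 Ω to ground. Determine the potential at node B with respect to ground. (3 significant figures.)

V_B ≈ 5.19 V

Looking into the second stage from A: R3 + R4 = 38.29 Ω appears in parallel with R2.
Effective lower resistance at A: R2 ‖ 38.29 = 11.18 Ω.
V_A = 10.7 × 11.18/(6.46 + 11.18) = 6.783 V.
Then the unloaded second divider: V_B = V_A × R4/(R3+R4) = 6.783 × 0.7652 = 5.190 V.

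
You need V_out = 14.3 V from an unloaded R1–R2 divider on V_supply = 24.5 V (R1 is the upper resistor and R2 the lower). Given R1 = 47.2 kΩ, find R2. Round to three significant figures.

V_out/V_supply = R2/(R1+R2) = 0.5837.
So R2 = R1 · V_out/(V_supply − V_out) = 47.2 × 14.3/(24.5 − 14.3) = 47.2 × 1.402 = 66.17 kΩ.

R2 ≈ 66.2 kΩ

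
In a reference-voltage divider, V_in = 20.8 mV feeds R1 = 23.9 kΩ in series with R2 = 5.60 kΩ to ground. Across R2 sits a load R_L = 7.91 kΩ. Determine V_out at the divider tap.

R2 ‖ R_L = (5.60 × 7.91)/(5.60 + 7.91) = 3.279 kΩ.
Voltage divider with the loaded lower leg: V_out = 20.8 × 3.279/(23.9 + 3.279) = 20.8 × 0.1206 = 2.509 mV.
(Unloaded it would be 3.95 mV; the load pulls it down.)

V_out ≈ 2.51 mV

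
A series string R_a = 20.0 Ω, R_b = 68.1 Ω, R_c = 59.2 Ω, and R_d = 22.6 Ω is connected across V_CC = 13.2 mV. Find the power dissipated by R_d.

Series current I = V_CC/ΣR = 13.2/169.9 = 0.07769 mA.
V(R_d) = I·R = 1.756 mV; P = V·I = 1.756 × 0.07769 = 0.1364 µW.

P ≈ 0.136 µW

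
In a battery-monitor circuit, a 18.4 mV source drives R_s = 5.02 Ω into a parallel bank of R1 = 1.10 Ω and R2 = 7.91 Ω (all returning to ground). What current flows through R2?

I ≈ 0.375 mA

Parallel bank: R_p = 1/(1/1.10 + 1/7.91) = 0.9657 Ω.
V_A = 18.4 × 0.9657/5.986 = 2.969 mV.
I(R2) = V_A / R2 = 2.969/7.91 = 0.3753 mA.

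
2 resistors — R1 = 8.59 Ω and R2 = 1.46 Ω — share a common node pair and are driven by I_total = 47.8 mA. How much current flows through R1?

With just two branches, the current splits inversely with resistance.
I(R1) = 47.8 × 1.46/(8.59 + 1.46) = 47.8 × 0.1453 = 6.944 mA.

I ≈ 6.94 mA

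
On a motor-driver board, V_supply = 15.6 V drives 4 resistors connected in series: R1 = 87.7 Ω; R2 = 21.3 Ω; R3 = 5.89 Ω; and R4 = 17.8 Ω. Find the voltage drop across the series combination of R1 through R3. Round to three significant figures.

V ≈ 13.5 V

Series total: ΣR = 87.7 + 21.3 + 5.89 + 17.8 = 132.7 Ω.
R_{R1..R3} = 87.7 + 21.3 + 5.89 = 114.9 Ω.
By the voltage-divider rule, V = 15.6 × 114.9/132.7 = 13.51 V.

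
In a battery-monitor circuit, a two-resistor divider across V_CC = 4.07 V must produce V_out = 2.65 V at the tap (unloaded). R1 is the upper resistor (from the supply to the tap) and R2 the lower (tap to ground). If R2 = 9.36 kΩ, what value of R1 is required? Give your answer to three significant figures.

R1 ≈ 5.02 kΩ

The divider ratio is R2/(R1+R2) = 2.65/4.07 = 0.6511.
R1 = R2·(1/k − 1) = 9.36 × 0.5358 = 5.016 kΩ.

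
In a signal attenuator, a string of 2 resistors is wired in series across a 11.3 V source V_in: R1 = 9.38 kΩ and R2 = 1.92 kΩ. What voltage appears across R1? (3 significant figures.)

Series total: ΣR = 9.38 + 1.92 = 11.30 kΩ.
Voltage divider: V = V_in · (9.380 / 11.30) = 11.3 × 0.8301 = 9.380 V.

V ≈ 9.38 V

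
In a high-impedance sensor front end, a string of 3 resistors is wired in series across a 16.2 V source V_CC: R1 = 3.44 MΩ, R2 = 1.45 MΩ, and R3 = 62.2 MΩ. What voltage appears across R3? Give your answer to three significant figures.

V ≈ 15.0 V

Total series resistance ΣR = 3.44 + 1.45 + 62.2 = 67.09 MΩ.
By the voltage-divider rule, V = 16.2 × 62.20/67.09 = 15.02 V.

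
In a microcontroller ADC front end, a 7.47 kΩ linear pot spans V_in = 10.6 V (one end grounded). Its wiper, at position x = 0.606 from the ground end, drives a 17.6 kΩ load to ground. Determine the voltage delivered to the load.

V_out ≈ 5.83 V

Lower segment x·R_p = 4.527 kΩ; upper segment (1−x)·R_p = 2.943 kΩ.
Lower segment in parallel with the load: 4.527 ‖ 17.6 = 3.601 kΩ.
Loaded-divider output: V_out = 10.6 × 0.5502 = 5.833 V.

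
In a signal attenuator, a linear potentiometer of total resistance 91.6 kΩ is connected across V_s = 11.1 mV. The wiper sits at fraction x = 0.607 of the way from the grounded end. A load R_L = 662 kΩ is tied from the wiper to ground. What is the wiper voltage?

Lower segment x·R_p = 55.60 kΩ; upper segment (1−x)·R_p = 36.00 kΩ.
R_L loads the lower segment: effective lower R = 51.29 kΩ.
V_out = 11.1 × 51.29/(36.00 + 51.29) = 6.522 mV.

V_out ≈ 6.52 mV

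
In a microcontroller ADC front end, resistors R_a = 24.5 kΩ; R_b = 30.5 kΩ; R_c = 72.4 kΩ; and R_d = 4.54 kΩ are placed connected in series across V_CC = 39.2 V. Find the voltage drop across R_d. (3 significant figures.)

ΣR = 24.5 + 30.5 + 72.4 + 4.54 = 131.9 kΩ.
By the voltage-divider rule, V = 39.2 × 4.540/131.9 = 1.349 V.

V ≈ 1.35 V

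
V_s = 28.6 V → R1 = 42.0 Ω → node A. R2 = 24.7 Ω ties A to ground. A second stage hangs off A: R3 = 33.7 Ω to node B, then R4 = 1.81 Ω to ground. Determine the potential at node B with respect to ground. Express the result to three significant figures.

V_B ≈ 0.375 V

The second stage (R3 + R4 = 35.51 Ω) loads node A in parallel with R2.
R2 ‖ (R3+R4) = 14.57 Ω.
First divider: V_A = V_s · 14.57/(42.0 + 14.57) = 7.365 V.
Then the unloaded second divider: V_B = V_A × R4/(R3+R4) = 7.365 × 0.05097 = 0.3754 V.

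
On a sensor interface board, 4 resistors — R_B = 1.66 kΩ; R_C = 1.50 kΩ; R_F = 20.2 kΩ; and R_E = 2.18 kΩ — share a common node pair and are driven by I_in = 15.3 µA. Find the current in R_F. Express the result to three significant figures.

I ≈ 0.426 µA

ΣG = 1/1.66 + 1/1.50 + 1/20.2 + 1/2.18 = 1.777.
By the current-divider rule, I = I_in · G_k/ΣG = 15.3 × 0.02785 = 0.4262 µA.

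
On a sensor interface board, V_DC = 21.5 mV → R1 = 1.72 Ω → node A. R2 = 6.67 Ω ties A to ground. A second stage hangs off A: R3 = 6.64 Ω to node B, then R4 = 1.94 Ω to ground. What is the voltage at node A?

Looking into the second stage from A: R3 + R4 = 8.580 Ω appears in parallel with R2.
Effective lower resistance at A: R2 ‖ 8.580 = 3.753 Ω.
So V_A = 21.5 × 0.6857 = 14.74 mV.

V_A ≈ 14.7 mV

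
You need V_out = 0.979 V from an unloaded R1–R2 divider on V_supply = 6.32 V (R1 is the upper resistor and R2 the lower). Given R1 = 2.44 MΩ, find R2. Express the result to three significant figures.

R2 ≈ 0.447 MΩ

Required fraction k = V_out/V_supply = 0.1549.
R2 = R1 · 0.1549/(1 − 0.1549) = 0.4472 MΩ.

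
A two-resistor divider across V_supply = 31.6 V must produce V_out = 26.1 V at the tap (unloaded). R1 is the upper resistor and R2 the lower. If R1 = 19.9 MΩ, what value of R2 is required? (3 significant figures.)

Required fraction k = V_out/V_supply = 0.8259.
Rearranging, R2 = R1·k/(1−k) = 19.9 × 4.745 = 94.43 MΩ.

R2 ≈ 94.4 MΩ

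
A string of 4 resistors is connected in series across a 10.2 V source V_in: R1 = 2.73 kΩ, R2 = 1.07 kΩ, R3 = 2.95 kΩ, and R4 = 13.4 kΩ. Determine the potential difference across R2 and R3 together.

Series total: ΣR = 2.73 + 1.07 + 2.95 + 13.4 = 20.15 kΩ.
R_{R2..R3} = 1.07 + 2.95 = 4.020 kΩ.
Voltage divider: V = V_in · (4.020 / 20.15) = 10.2 × 0.1995 = 2.035 V.

V ≈ 2.03 V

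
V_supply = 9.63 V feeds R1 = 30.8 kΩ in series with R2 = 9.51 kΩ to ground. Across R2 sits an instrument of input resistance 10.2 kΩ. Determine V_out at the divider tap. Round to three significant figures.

First combine the lower leg with the load: R2 ‖ R_L = 4.921 kΩ.
Now apply the divider: V_out = 9.63 × 0.1378 = 1.327 V.

V_out ≈ 1.33 V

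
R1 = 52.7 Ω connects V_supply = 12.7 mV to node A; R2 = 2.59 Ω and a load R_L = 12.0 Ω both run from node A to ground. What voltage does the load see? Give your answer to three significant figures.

V_out ≈ 0.493 mV

R2 ‖ R_L = (2.59 × 12.0)/(2.59 + 12.0) = 2.130 Ω.
Voltage divider with the loaded lower leg: V_out = 12.7 × 2.130/(52.7 + 2.130) = 12.7 × 0.03885 = 0.4934 mV.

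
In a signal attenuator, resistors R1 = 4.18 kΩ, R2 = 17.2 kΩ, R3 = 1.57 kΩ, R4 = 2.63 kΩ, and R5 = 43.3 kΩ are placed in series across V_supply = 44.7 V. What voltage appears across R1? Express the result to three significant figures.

Series total: ΣR = 4.18 + 17.2 + 1.57 + 2.63 + 43.3 = 68.88 kΩ.
By the voltage-divider rule, V = 44.7 × 4.180/68.88 = 2.713 V.

V ≈ 2.71 V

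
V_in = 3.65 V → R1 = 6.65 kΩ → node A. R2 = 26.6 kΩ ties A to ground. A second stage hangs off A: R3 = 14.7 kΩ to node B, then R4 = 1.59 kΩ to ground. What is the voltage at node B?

V_B ≈ 0.215 V

Node A sees R2 in parallel with the series input of stage 2, R3 + R4 = 16.29 kΩ.
R2 ‖ (R3+R4) = 10.10 kΩ.
V_A = 3.65 × 10.10/(6.65 + 10.10) = 2.201 V.
V_B = V_A × 0.09761 = 0.2148 V.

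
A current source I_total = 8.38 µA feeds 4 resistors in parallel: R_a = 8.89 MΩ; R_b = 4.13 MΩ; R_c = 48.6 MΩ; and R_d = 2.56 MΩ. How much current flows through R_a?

I ≈ 1.23 µA

ΣG = 1/8.89 + 1/4.13 + 1/48.6 + 1/2.56 = 0.7658.
Current divider: I(R_a) = I_total · G_k/ΣG = 8.38 × (0.1125/0.7658) = 8.38 × 0.1469 = 1.231 µA.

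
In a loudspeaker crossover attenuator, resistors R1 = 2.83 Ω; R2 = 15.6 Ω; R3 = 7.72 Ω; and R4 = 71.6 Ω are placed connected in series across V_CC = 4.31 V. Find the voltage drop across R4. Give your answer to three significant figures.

Series total: ΣR = 2.83 + 15.6 + 7.72 + 71.6 = 97.75 Ω.
Voltage divider: V = V_CC · (71.60 / 97.75) = 4.31 × 0.7325 = 3.157 V.

V ≈ 3.16 V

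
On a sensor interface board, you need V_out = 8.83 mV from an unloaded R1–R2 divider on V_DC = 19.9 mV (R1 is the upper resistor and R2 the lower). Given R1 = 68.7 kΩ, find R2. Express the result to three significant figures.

R2 ≈ 54.8 kΩ

V_out/V_DC = R2/(R1+R2) = 0.4437.
R2 = R1 · 0.4437/(1 − 0.4437) = 54.80 kΩ.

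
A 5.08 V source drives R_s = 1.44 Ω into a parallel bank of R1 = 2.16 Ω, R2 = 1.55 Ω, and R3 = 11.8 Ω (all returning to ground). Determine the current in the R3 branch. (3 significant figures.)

Combine the parallel branches: R_p = (1/2.16 + 1/1.55 + 1/11.8)⁻¹ = 0.8383 Ω.
V_A by voltage divider: V_A = 5.08 × 0.8383/(1.44 + 0.8383) = 1.869 V.
I(R3) = V_A / R3 = 1.869/11.8 = 0.1584 A.

I ≈ 0.158 A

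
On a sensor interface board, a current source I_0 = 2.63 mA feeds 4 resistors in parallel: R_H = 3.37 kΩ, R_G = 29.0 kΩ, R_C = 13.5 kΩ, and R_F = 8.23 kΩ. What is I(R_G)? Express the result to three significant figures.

Total conductance ΣG = 1/3.37 + 1/29.0 + 1/13.5 + 1/8.23 = 0.5268 (units of 1/kΩ).
R_G takes the fraction G_k/ΣG = 0.03448/0.5268 = 0.06546, so I = 2.63 × 0.06546 = 0.1722 mA.

I ≈ 0.172 mA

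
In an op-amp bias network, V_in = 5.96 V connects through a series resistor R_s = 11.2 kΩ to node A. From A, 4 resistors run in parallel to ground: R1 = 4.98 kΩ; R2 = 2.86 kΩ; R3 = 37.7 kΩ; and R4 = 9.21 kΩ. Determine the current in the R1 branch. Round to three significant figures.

Combine the parallel branches: R_p = (1/4.98 + 1/2.86 + 1/37.7 + 1/9.21)⁻¹ = 1.459 kΩ.
Node voltage V_A = V_in · R_p/(R_s + R_p) = 5.96 × 0.1152 = 0.6868 V.
I(R1) = V_A / R1 = 0.6868/4.98 = 0.1379 mA.

I ≈ 0.138 mA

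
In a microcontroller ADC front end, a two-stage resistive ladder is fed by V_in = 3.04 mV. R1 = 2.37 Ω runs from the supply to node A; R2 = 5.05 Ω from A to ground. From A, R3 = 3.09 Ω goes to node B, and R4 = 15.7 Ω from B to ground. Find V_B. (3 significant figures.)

Looking into the second stage from A: R3 + R4 = 18.79 Ω appears in parallel with R2.
R2 ‖ (R3+R4) = 3.980 Ω.
First divider: V_A = V_in · 3.980/(2.37 + 3.980) = 1.905 mV.
V_B = V_A × 0.8356 = 1.592 mV.

V_B ≈ 1.59 mV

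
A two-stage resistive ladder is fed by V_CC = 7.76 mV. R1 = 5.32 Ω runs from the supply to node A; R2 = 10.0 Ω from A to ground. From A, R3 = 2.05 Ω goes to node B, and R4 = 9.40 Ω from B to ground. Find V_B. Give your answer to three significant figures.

Node A sees R2 in parallel with the series input of stage 2, R3 + R4 = 11.45 Ω.
R2 ‖ (R3+R4) = 5.338 Ω.
First divider: V_A = V_CC · 5.338/(5.32 + 5.338) = 3.887 mV.
Then the unloaded second divider: V_B = V_A × R4/(R3+R4) = 3.887 × 0.8210 = 3.191 mV.

V_B ≈ 3.19 mV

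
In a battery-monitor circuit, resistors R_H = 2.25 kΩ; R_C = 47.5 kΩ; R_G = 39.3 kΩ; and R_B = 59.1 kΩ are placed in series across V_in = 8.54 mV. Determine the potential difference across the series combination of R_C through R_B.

V ≈ 8.41 mV

Series total: ΣR = 2.25 + 47.5 + 39.3 + 59.1 = 148.2 kΩ.
R_{R_C..R_B} = 47.5 + 39.3 + 59.1 = 145.9 kΩ.
By the voltage-divider rule, V = 8.54 × 145.9/148.2 = 8.410 mV.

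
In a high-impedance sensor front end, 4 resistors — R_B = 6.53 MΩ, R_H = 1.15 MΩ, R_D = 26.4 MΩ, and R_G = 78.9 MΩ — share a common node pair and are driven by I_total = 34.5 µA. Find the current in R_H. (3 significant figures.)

I ≈ 28.0 µA

ΣG = 1/6.53 + 1/1.15 + 1/26.4 + 1/78.9 = 1.073.
By the current-divider rule, I = I_total · G_k/ΣG = 34.5 × 0.8102 = 27.95 µA.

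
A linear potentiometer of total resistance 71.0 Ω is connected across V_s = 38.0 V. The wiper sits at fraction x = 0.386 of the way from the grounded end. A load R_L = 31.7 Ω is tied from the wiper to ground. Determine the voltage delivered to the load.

V_out ≈ 9.58 V

Split the track: R_lower = x·R_p = 27.41 Ω, R_upper = (1−x)·R_p = 43.59 Ω.
R_L loads the lower segment: effective lower R = 14.70 Ω.
V_out = 38.0 × 14.70/(43.59 + 14.70) = 9.582 V.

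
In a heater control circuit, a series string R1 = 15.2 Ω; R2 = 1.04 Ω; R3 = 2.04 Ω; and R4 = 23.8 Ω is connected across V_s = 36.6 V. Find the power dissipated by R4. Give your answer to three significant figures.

P ≈ 18.0 W

Series current I = V_s/ΣR = 36.6/42.08 = 0.8698 A.
P(R4) = I²·R4 = (0.8698)² × 23.8 = 18.00 W.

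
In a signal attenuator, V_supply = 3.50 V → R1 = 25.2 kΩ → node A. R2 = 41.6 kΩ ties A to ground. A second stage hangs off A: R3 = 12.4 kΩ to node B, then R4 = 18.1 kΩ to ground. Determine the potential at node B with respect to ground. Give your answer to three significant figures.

Looking into the second stage from A: R3 + R4 = 30.50 kΩ appears in parallel with R2.
Effective lower resistance at A: R2 ‖ 30.50 = 17.60 kΩ.
First divider: V_A = V_supply · 17.60/(25.2 + 17.60) = 1.439 V.
Then the unloaded second divider: V_B = V_A × R4/(R3+R4) = 1.439 × 0.5934 = 0.8541 V.

V_B ≈ 0.854 V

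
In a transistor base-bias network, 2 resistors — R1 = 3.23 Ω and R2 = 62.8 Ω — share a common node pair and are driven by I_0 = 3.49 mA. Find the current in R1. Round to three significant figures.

Two-branch current divider: I_k = I_0 · R_other/(R_1 + R_2).
So I = 3.49 × 62.8/66.03 = 3.319 mA.

I ≈ 3.32 mA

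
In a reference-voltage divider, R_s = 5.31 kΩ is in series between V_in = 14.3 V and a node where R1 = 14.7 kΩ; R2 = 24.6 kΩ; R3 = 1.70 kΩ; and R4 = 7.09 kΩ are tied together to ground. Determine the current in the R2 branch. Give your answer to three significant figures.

I ≈ 0.107 mA

Equivalent of the parallel group: R_p = 1.193 kΩ.
Node voltage V_A = V_in · R_p/(R_s + R_p) = 14.3 × 0.1835 = 2.624 V.
I(R2) = V_A / R2 = 2.624/24.6 = 0.1067 mA.
(Equivalently: I_total = 2.199 mA, then current-divider fraction G_k/ΣG = 0.04851.)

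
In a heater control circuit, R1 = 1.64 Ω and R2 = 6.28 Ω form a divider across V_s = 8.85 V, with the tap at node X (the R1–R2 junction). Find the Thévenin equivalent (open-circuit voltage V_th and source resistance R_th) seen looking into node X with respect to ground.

V_th ≈ 7.02 V, R_th ≈ 1.30 Ω

With X open, the divider is unloaded: V_th = 8.85 × 6.28/7.920 = 7.017 V.
Zeroing V_s shorts the top of R1 to ground, so R_th = R1 ‖ R2 = 1.300 Ω.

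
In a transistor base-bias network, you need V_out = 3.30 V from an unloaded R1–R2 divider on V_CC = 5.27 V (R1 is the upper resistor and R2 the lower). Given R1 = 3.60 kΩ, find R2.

Required fraction k = V_out/V_CC = 0.6262.
R2 = R1 · 0.6262/(1 − 0.6262) = 6.030 kΩ.

R2 ≈ 6.03 kΩ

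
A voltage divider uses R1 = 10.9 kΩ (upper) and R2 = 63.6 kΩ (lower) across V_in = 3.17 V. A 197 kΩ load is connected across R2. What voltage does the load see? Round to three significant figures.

V_out ≈ 2.58 V

First combine the lower leg with the load: R2 ‖ R_L = 48.08 kΩ.
Now apply the divider: V_out = 3.17 × 0.8152 = 2.584 V.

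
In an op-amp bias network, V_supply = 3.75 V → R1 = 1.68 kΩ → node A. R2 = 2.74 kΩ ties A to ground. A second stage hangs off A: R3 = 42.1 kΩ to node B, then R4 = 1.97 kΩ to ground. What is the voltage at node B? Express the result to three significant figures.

V_B ≈ 0.102 V

The second stage (R3 + R4 = 44.07 kΩ) loads node A in parallel with R2.
R2 ‖ (R3+R4) = 2.580 kΩ.
So V_A = 3.75 × 0.6056 = 2.271 V.
Then the unloaded second divider: V_B = V_A × R4/(R3+R4) = 2.271 × 0.04470 = 0.1015 V.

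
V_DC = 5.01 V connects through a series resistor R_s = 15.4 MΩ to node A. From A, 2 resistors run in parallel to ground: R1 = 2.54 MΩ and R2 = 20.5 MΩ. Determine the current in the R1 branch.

Combine the parallel branches: R_p = (1/2.54 + 1/20.5)⁻¹ = 2.260 MΩ.
V_A = 5.01 × 2.260/17.66 = 0.6411 V.
I(R1) = V_A / R1 = 0.6411/2.54 = 0.2524 µA.

I ≈ 0.252 µA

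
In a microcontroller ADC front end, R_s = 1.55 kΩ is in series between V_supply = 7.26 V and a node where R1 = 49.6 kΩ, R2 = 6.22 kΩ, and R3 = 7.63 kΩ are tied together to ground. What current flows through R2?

I ≈ 0.787 mA

Parallel bank: R_p = 1/(1/49.6 + 1/6.22 + 1/7.63) = 3.205 kΩ.
Node voltage V_A = V_supply · R_p/(R_s + R_p) = 7.26 × 0.6740 = 4.894 V.
Branch current I = V_A/R2 = 4.894/6.22 = 0.7867 mA.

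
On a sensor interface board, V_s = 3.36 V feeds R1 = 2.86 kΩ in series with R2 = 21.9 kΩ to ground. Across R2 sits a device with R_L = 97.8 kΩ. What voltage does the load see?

V_out ≈ 2.90 V

The load sits in parallel with R2, giving an effective lower resistance R2' = R2·R_L/(R2+R_L) = 17.89 kΩ.
Now apply the divider: V_out = 3.36 × 0.8622 = 2.897 V.
(Unloaded it would be 2.97 V; the load pulls it down.)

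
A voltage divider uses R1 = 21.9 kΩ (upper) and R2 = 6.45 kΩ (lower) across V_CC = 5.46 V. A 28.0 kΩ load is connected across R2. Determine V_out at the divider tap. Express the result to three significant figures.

First combine the lower leg with the load: R2 ‖ R_L = 5.242 kΩ.
Then V_out = V_CC · R2'/(R1 + R2') = 5.46 × 5.242/27.14 = 1.055 V.
(Unloaded it would be 1.24 V; the load pulls it down.)

V_out ≈ 1.05 V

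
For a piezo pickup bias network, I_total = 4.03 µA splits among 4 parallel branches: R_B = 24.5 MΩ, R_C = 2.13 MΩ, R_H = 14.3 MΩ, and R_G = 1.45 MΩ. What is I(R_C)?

ΣG = 1/24.5 + 1/2.13 + 1/14.3 + 1/1.45 = 1.270.
R_C takes the fraction G_k/ΣG = 0.4695/1.270 = 0.3697, so I = 4.03 × 0.3697 = 1.490 µA.

I ≈ 1.49 µA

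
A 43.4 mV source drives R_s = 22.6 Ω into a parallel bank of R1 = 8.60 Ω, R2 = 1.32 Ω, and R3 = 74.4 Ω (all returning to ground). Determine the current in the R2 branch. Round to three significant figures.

I ≈ 1.56 mA

Parallel bank: R_p = 1/(1/8.60 + 1/1.32 + 1/74.4) = 1.127 Ω.
Node voltage V_A = V_DC · R_p/(R_s + R_p) = 43.4 × 0.04750 = 2.061 mV.
I(R2) = V_A / R2 = 2.061/1.32 = 1.562 mA.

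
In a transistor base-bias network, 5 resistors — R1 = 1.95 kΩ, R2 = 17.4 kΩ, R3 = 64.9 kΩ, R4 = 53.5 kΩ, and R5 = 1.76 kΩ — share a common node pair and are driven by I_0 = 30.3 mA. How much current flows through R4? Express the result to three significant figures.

Total conductance ΣG = 1/1.95 + 1/17.4 + 1/64.9 + 1/53.5 + 1/1.76 = 1.173 (units of 1/kΩ).
R4 takes the fraction G_k/ΣG = 0.01869/1.173 = 0.01594, so I = 30.3 × 0.01594 = 0.4830 mA.

I ≈ 0.483 mA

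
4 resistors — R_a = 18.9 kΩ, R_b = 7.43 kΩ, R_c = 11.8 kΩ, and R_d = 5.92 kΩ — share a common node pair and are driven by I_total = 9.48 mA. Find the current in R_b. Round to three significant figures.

I ≈ 2.89 mA

Conductances: ΣG = 1/18.9 + 1/7.43 + 1/11.8 + 1/5.92 = 0.4412 (1/kΩ).
By the current-divider rule, I = I_total · G_k/ΣG = 9.48 × 0.3051 = 2.892 mA.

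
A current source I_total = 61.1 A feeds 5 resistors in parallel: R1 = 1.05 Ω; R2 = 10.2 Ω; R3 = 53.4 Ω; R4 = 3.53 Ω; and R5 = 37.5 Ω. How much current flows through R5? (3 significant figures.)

I ≈ 1.18 A

Conductances: ΣG = 1/1.05 + 1/10.2 + 1/53.4 + 1/3.53 + 1/37.5 = 1.379 (1/Ω).
R5 takes the fraction G_k/ΣG = 0.02667/1.379 = 0.01934, so I = 61.1 × 0.01934 = 1.181 A.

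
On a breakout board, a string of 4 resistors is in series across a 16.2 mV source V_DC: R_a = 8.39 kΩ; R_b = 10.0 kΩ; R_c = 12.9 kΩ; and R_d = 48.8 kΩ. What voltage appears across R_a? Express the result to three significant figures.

V ≈ 1.70 mV

Total series resistance ΣR = 8.39 + 10.0 + 12.9 + 48.8 = 80.09 kΩ.
By the voltage-divider rule, V = 16.2 × 8.390/80.09 = 1.697 mV.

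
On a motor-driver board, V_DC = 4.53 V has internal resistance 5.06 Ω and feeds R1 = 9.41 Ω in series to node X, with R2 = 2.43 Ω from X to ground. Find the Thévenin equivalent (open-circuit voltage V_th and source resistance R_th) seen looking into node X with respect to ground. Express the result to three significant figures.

V_th ≈ 0.651 V, R_th ≈ 2.08 Ω

R1' = 5.06 + 9.41 = 14.47 Ω (source resistance + R1).
With X open, the divider is unloaded: V_th = 4.53 × 2.43/16.90 = 0.6514 V.
With V_DC suppressed (replaced by a short), R_th = R1' ‖ R2 = (14.47 × 2.43)/(14.47 + 2.43) = 2.081 Ω.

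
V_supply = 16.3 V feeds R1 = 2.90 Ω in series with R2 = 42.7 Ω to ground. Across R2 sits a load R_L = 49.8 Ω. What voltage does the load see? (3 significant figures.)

R2 ‖ R_L = (42.7 × 49.8)/(42.7 + 49.8) = 22.99 Ω.
Then V_out = V_supply · R2'/(R1 + R2') = 16.3 × 22.99/25.89 = 14.47 V.

V_out ≈ 14.5 V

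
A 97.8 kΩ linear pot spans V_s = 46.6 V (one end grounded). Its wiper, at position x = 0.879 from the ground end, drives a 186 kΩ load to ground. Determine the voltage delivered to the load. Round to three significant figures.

The pot divides into 11.83 kΩ above the wiper and 85.97 kΩ below.
(x·R_p) ‖ R_L = 58.79 kΩ.
Loaded-divider output: V_out = 46.6 × 0.8324 = 38.79 V.

V_out ≈ 38.8 V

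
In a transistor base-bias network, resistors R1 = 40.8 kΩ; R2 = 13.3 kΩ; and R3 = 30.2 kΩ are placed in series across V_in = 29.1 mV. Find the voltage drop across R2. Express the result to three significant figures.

V ≈ 4.59 mV

Total series resistance ΣR = 40.8 + 13.3 + 30.2 = 84.30 kΩ.
By the voltage-divider rule, V = 29.1 × 13.30/84.30 = 4.591 mV.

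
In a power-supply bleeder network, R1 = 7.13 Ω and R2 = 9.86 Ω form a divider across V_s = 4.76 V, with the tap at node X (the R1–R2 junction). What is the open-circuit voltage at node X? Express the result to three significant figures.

V_th is the unloaded tap voltage: V_s · R2/(R1+R2) = 4.76 × 0.5803 = 2.762 V.

V_th ≈ 2.76 V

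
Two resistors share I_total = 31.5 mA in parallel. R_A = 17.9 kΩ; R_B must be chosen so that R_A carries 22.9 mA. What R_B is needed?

R_B ≈ 47.7 kΩ

The fraction through R_A equals R_B/(R_A+R_B).
22.9/31.5 = R_B/(R_A + R_B) → R_B = R_A · (0.7270)/(1 − 0.7270) = 17.9 × 2.663 = 47.66 kΩ.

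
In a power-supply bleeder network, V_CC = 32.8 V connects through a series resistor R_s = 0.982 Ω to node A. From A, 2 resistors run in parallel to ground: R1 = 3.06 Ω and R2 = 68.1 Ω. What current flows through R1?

I ≈ 8.03 A

Combine the parallel branches: R_p = (1/3.06 + 1/68.1)⁻¹ = 2.928 Ω.
Node voltage V_A = V_CC · R_p/(R_s + R_p) = 32.8 × 0.7489 = 24.56 V.
I(R1) = V_A / R1 = 24.56/3.06 = 8.027 A.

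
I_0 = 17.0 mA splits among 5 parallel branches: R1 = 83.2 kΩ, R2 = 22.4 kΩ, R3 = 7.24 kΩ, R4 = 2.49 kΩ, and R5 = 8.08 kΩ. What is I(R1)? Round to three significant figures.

I ≈ 0.284 mA

Conductances: ΣG = 1/83.2 + 1/22.4 + 1/7.24 + 1/2.49 + 1/8.08 = 0.7202 (1/kΩ).
Current divider: I(R1) = I_0 · G_k/ΣG = 17.0 × (0.01202/0.7202) = 17.0 × 0.01669 = 0.2837 mA.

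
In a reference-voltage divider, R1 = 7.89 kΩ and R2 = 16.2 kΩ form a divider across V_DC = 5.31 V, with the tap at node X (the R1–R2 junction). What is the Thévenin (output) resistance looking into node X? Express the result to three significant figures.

Zeroing V_DC shorts the top of R1 to ground, so R_th = R1 ‖ R2 = 5.306 kΩ.

R_th ≈ 5.31 kΩ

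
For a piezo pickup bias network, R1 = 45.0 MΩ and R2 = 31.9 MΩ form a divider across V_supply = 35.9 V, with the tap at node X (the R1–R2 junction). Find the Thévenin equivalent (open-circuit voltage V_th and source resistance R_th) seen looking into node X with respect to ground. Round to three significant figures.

V_th ≈ 14.9 V, R_th ≈ 18.7 MΩ

V_th is the unloaded tap voltage: V_supply · R2/(R1+R2) = 35.9 × 0.4148 = 14.89 V.
With V_supply suppressed (replaced by a short), R_th = R1 ‖ R2 = (45.00 × 31.9)/(45.00 + 31.9) = 18.67 MΩ.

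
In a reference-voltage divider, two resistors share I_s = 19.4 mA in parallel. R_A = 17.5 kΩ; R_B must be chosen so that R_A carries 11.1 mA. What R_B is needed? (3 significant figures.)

R_B ≈ 23.4 kΩ

The fraction through R_A equals R_B/(R_A+R_B).
11.1/19.4 = R_B/(R_A + R_B) → R_B = R_A · (0.5722)/(1 − 0.5722) = 17.5 × 1.337 = 23.40 kΩ.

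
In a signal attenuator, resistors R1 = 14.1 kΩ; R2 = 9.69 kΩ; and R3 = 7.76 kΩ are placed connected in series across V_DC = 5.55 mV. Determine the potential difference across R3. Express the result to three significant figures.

ΣR = 14.1 + 9.69 + 7.76 = 31.55 kΩ.
V = V_DC · R/ΣR = 5.55 × 0.2460 = 1.365 mV.

V ≈ 1.37 mV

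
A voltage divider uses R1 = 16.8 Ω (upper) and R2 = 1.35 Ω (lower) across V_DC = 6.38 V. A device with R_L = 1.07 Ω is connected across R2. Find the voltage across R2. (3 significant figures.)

V_out ≈ 0.219 V

The load sits in parallel with R2, giving an effective lower resistance R2' = R2·R_L/(R2+R_L) = 0.5969 Ω.
Then V_out = V_DC · R2'/(R1 + R2') = 6.38 × 0.5969/17.40 = 0.2189 V.
(Unloaded it would be 0.475 V; the load pulls it down.)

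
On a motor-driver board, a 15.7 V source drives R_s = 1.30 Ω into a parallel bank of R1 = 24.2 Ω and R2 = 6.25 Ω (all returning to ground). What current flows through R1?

Equivalent of the parallel group: R_p = 4.967 Ω.
V_A by voltage divider: V_A = 15.7 × 4.967/(1.30 + 4.967) = 12.44 V.
Branch current I = V_A/R1 = 12.44/24.2 = 0.5142 A.

I ≈ 0.514 A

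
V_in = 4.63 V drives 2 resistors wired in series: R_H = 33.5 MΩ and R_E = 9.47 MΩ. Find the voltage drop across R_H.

Series total: ΣR = 33.5 + 9.47 = 42.97 MΩ.
Voltage divider: V = V_in · (33.50 / 42.97) = 4.63 × 0.7796 = 3.610 V.

V ≈ 3.61 V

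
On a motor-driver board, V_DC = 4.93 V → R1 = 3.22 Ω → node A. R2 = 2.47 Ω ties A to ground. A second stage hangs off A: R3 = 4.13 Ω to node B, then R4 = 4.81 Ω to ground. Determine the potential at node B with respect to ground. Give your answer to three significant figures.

The second stage (R3 + R4 = 8.940 Ω) loads node A in parallel with R2.
R2 ‖ (R3+R4) = 1.935 Ω.
V_A = 4.93 × 1.935/(3.22 + 1.935) = 1.851 V.
Stage 2 is unloaded, so V_B = V_A · R4/(R3+R4) = 1.851 × 4.81/8.940 = 0.9957 V.

V_B ≈ 0.996 V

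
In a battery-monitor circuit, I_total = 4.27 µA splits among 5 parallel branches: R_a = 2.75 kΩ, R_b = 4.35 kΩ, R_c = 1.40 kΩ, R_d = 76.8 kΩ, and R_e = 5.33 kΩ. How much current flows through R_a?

Conductances: ΣG = 1/2.75 + 1/4.35 + 1/1.40 + 1/76.8 + 1/5.33 = 1.508 (1/kΩ).
Current divider: I(R_a) = I_total · G_k/ΣG = 4.27 × (0.3636/1.508) = 4.27 × 0.2411 = 1.029 µA.

I ≈ 1.03 µA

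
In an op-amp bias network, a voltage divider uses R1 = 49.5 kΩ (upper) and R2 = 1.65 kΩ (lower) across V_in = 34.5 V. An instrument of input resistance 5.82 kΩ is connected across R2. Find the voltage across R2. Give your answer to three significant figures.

The load sits in parallel with R2, giving an effective lower resistance R2' = R2·R_L/(R2+R_L) = 1.286 kΩ.
Voltage divider with the loaded lower leg: V_out = 34.5 × 1.286/(49.5 + 1.286) = 34.5 × 0.02531 = 0.8733 V.
(Unloaded it would be 1.11 V; the load pulls it down.)

V_out ≈ 0.873 V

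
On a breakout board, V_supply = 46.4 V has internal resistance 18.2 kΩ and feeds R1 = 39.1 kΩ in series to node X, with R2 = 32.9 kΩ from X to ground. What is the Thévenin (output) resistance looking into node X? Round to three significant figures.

R_th ≈ 20.9 kΩ

R1' = 18.2 + 39.1 = 57.30 kΩ (source resistance + R1).
With V_supply suppressed (replaced by a short), R_th = R1' ‖ R2 = (57.30 × 32.9)/(57.30 + 32.9) = 20.90 kΩ.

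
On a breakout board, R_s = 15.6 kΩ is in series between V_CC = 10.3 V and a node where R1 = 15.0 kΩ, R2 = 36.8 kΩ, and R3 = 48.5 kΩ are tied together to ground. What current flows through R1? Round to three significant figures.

Equivalent of the parallel group: R_p = 8.737 kΩ.
V_A by voltage divider: V_A = 10.3 × 8.737/(15.6 + 8.737) = 3.698 V.
Branch current I = V_A/R1 = 3.698/15.0 = 0.2465 mA.

I ≈ 0.247 mA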